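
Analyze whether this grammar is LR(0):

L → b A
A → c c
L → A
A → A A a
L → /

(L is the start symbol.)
No. Shift-reduce conflict between [L → A .] and [A → . c c]

A grammar is LR(0) if no state in the canonical LR(0) collection has:
  - both a shift item (dot before a terminal) and a complete item (shift-reduce conflict), or
  - two or more complete items (reduce-reduce conflict; the accept item [L' → L .] counts as a complete item here).

Augment with L' → L and build the canonical LR(0) collection (I0 = CLOSURE({[L' → . L]}), then GOTO on every symbol after a dot until no new states appear). It has 10 states:
  I0: { [A → . A A a], [A → . c c], [L → . /], [L → . A], [L → . b A], [L' → . L] }  — shift
  I1: { [L → / .] }  — reduce
  I2: { [A → . A A a], [A → . c c], [A → A . A a], [L → A .] }  — shift, reduce
  I3: { [L' → L .] }  — accept
  I4: { [A → . A A a], [A → . c c], [L → b . A] }  — shift
  I5: { [A → c . c] }  — shift
  I6: { [A → c c .] }  — reduce
  I7: { [A → . A A a], [A → . c c], [A → A . A a], [L → b A .] }  — shift, reduce
  I8: { [A → . A A a], [A → . c c], [A → A . A a], [A → A A . a] }  — shift
  I9: { [A → A A a .] }  — reduce

Conflict in state I2:
  Shift-reduce conflict between [L → A .] and [A → . c c]
So the grammar is NOT LR(0).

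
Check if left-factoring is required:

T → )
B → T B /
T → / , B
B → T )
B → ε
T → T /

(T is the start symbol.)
Left-factoring is needed when two productions for the same non-terminal
share a common prefix on the right-hand side.

Productions for T:
  T → )
  T → / , B
  T → T /
Productions for B:
  B → T B /
  B → T )
  B → ε

Found common prefix 'T' in productions for B

Answer: Yes, B has productions with common prefix 'T'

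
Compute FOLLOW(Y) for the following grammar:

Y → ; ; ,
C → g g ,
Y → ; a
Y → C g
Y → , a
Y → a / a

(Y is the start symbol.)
{ $ }

Y is the start symbol, so $ ∈ FOLLOW(Y).
Y does not occur on any right-hand side.

Taking the union: FOLLOW(Y) = { $ }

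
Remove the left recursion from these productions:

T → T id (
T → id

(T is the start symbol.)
T → id T'
T' → id ( T'
T' → ε

T is directly left-recursive. The standard transformation for
  A → A α₁ | ... | A α_m | β₁ | ... | β_n
is
  A  → β₁ A' | ... | β_n A'
  A' → α₁ A' | ... | α_m A' | ε

T → id becomes T → id T'
T → T id ( becomes T' → id ( T'
Add T' → ε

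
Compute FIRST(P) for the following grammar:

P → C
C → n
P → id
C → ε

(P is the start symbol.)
{ 'id', 'n', ε }

To compute FIRST(P), examine every production with P on the left-hand side, reading each right-hand side left to right until a non-nullable symbol is reached.

FIRST sets of the other non-terminals involved (by the same procedure, iterated to a fixed point):
  FIRST(C) = { 'n', ε }

From P → C:
  - C is a non-terminal: add FIRST(C) \ {ε} = { 'n' }
    C is nullable and nothing follows, so the whole right-hand side can vanish: ε ∈ FIRST(P)
From P → id:
  - id is a terminal: add 'id' and stop

Collecting: FIRST(P) = { 'id', 'n', ε }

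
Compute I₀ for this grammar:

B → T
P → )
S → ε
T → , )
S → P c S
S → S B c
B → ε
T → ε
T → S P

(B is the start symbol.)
First, augment the grammar with B' → B
I₀ = CLOSURE({ [B' → . B] }):
  [B' → . B] has the dot before B: add [B → . T], [B → .]
  [B → . T] has the dot before T: add [T → . , )], [T → .], [T → . S P]
  [T → . S P] has the dot before S: add [S → .], [S → . P c S], [S → . S B c]
  [S → . P c S] has the dot before P: add [P → . )]
No further items can be added.

I₀ = { [B → . T], [B → .], [B' → . B], [P → . )], [S → . P c S], [S → . S B c], [S → .], [T → . , )], [T → . S P], [T → .] }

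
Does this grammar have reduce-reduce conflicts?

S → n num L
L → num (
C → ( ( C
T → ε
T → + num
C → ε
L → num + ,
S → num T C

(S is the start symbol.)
A reduce-reduce conflict occurs when an LR(0) state has two complete items [A → α .] and [B → β .] — both call for a reduction, and with no lookahead the parser cannot choose between them.

Augment with S' → S and build the canonical LR(0) collection (I0 = CLOSURE({[S' → . S]}), then GOTO on every symbol after a dot until no new states appear). It has 17 states:
  I0: { [S → . n num L], [S → . num T C], [S' → . S] }  — shift
  I1: { [S' → S .] }  — accept
  I2: { [S → n . num L] }  — shift
  I3: { [S → num . T C], [T → . + num], [T → .] }  — shift, reduce
  I4: { [T → + . num] }  — shift
  I5: { [C → . ( ( C], [C → .], [S → num T . C] }  — shift, reduce
  I6: { [C → ( . ( C] }  — shift
  I7: { [S → num T C .] }  — reduce
  I8: { [C → ( ( . C], [C → . ( ( C], [C → .] }  — shift, reduce
  I9: { [C → ( ( C .] }  — reduce
  I10: { [T → + num .] }  — reduce
  I11: { [L → . num (], [L → . num + ,], [S → n num . L] }  — shift
  I12: { [S → n num L .] }  — reduce
  I13: { [L → num . (], [L → num . + ,] }  — shift
  I14: { [L → num ( .] }  — reduce
  I15: { [L → num + . ,] }  — shift
  I16: { [L → num + , .] }  — reduce

No state contains more than one complete item.

Answer: No reduce-reduce conflicts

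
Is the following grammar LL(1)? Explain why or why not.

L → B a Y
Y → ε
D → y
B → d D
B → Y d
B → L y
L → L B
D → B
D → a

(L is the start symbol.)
Relevant sets:
  FIRST(B) = { 'd' }
  FIRST(L) = { 'd' }
  FIRST(Y) = { ε }

For L:
  PREDICT(L → B a Y) = { 'd' }
  PREDICT(L → L B) = { 'd' }
For D:
  PREDICT(D → y) = { 'y' }
  PREDICT(D → B) = { 'd' }
  PREDICT(D → a) = { 'a' }
For B:
  PREDICT(B → d D) = { 'd' }
  PREDICT(B → Y d) = { 'd' }
  PREDICT(B → L y) = { 'd' }
Y has a single production, so nothing to check there.

Conflict found: Predict set conflict for L: { 'd' }
The grammar is NOT LL(1).

Answer: No. Predict set conflict for L: { 'd' }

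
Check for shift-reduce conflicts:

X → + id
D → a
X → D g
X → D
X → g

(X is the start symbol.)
Yes — I2: [X → D .] vs [X → D . g]

A shift-reduce conflict occurs when an LR(0) state has both:
  - a complete (reduce) item [A → α .] (dot at the end), and
  - a shift item [B → β . c γ] (dot before a terminal).

Augment with X' → X and build the canonical LR(0) collection (I0 = CLOSURE({[X' → . X]}), then GOTO on every symbol after a dot until no new states appear). It has 8 states:
  I0: { [D → . a], [X → . + id], [X → . D g], [X → . D], [X → . g], [X' → . X] }  — shift
  I1: { [X → + . id] }  — shift
  I2: { [X → D . g], [X → D .] }  — shift, reduce
  I3: { [X' → X .] }  — accept
  I4: { [D → a .] }  — reduce
  I5: { [X → g .] }  — reduce
  I6: { [X → D g .] }  — reduce
  I7: { [X → + id .] }  — reduce

I2 contains reduce item [X → D .] and shift item [X → D . g] — shift-reduce conflict.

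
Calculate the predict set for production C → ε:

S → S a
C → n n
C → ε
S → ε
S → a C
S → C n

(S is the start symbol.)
{ $, 'a', 'n' }

PREDICT(C → ε) = (FIRST(RHS) \ {ε}) ∪ (FOLLOW(C) if ε ∈ FIRST(RHS), i.e. RHS ⇒* ε)
The right-hand side is ε (FIRST(ε) = { ε }), so the predict set is FOLLOW(C) = { $, 'a', 'n' }
PREDICT(C → ε) = { $, 'a', 'n' }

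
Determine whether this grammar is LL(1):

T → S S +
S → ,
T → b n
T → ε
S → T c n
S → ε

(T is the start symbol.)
No. Predict set conflict for T: { 'b' }

Relevant sets:
  FIRST(S) = { '+', ',', 'b', 'c', ε }
  FIRST(T) = { '+', ',', 'b', 'c', ε }
  FOLLOW(T) = { $, 'c' }
  FOLLOW(S) = { '+', ',', 'b', 'c' }

For T:
  PREDICT(T → S S '+') = { '+', ',', 'b', 'c' }
  PREDICT(T → b n) = { 'b' }
  PREDICT(T → ε) = { $, 'c' }
For S:
  PREDICT(S → ',') = { ',' }
  PREDICT(S → T c n) = { '+', ',', 'b', 'c' }
  PREDICT(S → ε) = { '+', ',', 'b', 'c' }

Conflict found: Predict set conflict for T: { 'b' }
The grammar is NOT LL(1).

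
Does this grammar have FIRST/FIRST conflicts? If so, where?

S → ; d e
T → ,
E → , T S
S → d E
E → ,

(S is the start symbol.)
A FIRST/FIRST conflict occurs when two productions N → α and N → β for the same non-terminal have FIRST(α) ∩ FIRST(β) ≠ ∅ (with ε ∈ FIRST of a nullable right-hand side, so two nullable alternatives also conflict).

Productions for S:
  S → ; d e: FIRST = { ';' }
  S → d E: FIRST = { 'd' }
Productions for E:
  E → , T S: FIRST = { ',' }
  E → ,: FIRST = { ',' }
T has only one production, so no FIRST/FIRST conflict is possible there.

Conflict for E: E → , T S and E → ,
  Overlap: { ',' }

Answer: Yes. E → ',' T S / E → ',' on { ',' }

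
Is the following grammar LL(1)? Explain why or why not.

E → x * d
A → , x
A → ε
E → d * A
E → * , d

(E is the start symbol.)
Relevant sets:
  FOLLOW(A) = { $ }

For E:
  PREDICT(E → x '*' d) = { 'x' }
  PREDICT(E → d '*' A) = { 'd' }
  PREDICT(E → '*' ',' d) = { '*' }
For A:
  PREDICT(A → ',' x) = { ',' }
  PREDICT(A → ε) = { $ }

All predict sets are disjoint. The grammar IS LL(1).

Answer: Yes, the grammar is LL(1).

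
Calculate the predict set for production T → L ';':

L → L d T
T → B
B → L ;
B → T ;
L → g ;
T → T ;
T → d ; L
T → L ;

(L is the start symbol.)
PREDICT(T → L ';') = (FIRST(RHS) \ {ε}) ∪ (FOLLOW(T) if ε ∈ FIRST(RHS), i.e. RHS ⇒* ε)
FIRST(L) = { 'g' }
FIRST(L ';') = { 'g' }
ε ∉ FIRST(L ';'), so FOLLOW(T) is not added.
PREDICT(T → L ';') = { 'g' }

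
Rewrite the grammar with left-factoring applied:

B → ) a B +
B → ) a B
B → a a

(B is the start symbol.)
Left-factoring transforms A → αβ₁ | αβ₂ into A → αA' and A' → β₁ | β₂
(α is the longest common prefix among the alternatives). Repeat until
no nonterminal has two alternatives with a common prefix.

Round 1: B has alternatives sharing prefix ') a B'. Introduce B': B → ) a B B'
  Add: B' → +
  Add: B' → ε

No remaining common prefixes — done.

Resulting grammar:
B → ) a B B'
B' → +
B' → ε
B → a a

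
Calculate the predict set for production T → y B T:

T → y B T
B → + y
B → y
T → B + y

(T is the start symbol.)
{ 'y' }

PREDICT(T → y B T) = (FIRST(RHS) \ {ε}) ∪ (FOLLOW(T) if ε ∈ FIRST(RHS), i.e. RHS ⇒* ε)
FIRST(y B T) = { 'y' }
ε ∉ FIRST(y B T), so FOLLOW(T) is not added.
PREDICT(T → y B T) = { 'y' }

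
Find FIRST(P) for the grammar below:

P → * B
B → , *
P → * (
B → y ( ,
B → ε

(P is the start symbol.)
{ '*' }

From P → * B:
  - '*' is a terminal: add '*' and stop
From P → * (:
  - '*' is a terminal: add '*' and stop

Collecting: FIRST(P) = { '*' }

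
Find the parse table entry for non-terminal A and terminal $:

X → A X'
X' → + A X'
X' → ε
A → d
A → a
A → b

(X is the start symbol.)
To find M[A, $], we find productions for A where $ is in the predict set (PREDICT(N → α) = (FIRST(α) \ {ε}) ∪ (FOLLOW(N) if α ⇒* ε)).

A → d: PREDICT = { 'd' }
A → a: PREDICT = { 'a' }
A → b: PREDICT = { 'b' }

M[A, $] is empty (no production applies)

Answer: Empty (error entry)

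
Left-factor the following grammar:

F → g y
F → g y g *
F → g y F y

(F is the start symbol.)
Left-factoring transforms A → αβ₁ | αβ₂ into A → αA' and A' → β₁ | β₂
(α is the longest common prefix among the alternatives). Repeat until
no nonterminal has two alternatives with a common prefix.

Round 1: F has alternatives sharing prefix 'g y'. Introduce F': F → g y F'
  Add: F' → ε
  Add: F' → g *
  Add: F' → F y

No remaining common prefixes — done.

Resulting grammar:
F → g y F'
F' → ε
F' → g *
F' → F y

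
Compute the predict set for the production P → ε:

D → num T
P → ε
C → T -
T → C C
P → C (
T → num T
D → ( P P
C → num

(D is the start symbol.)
PREDICT(P → ε) = (FIRST(RHS) \ {ε}) ∪ (FOLLOW(P) if ε ∈ FIRST(RHS), i.e. RHS ⇒* ε)
The right-hand side is ε (FIRST(ε) = { ε }), so the predict set is FOLLOW(P) = { $, 'num' }
PREDICT(P → ε) = { $, 'num' }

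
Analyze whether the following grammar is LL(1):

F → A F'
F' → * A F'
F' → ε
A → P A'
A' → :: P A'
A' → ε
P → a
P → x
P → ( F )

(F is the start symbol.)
A grammar is LL(1) if for each non-terminal N with multiple productions, the predict sets of those productions are pairwise disjoint, where PREDICT(N → α) = (FIRST(α) \ {ε}) ∪ (FOLLOW(N) if α ⇒* ε).

Relevant sets:
  FOLLOW(F') = { $, ')' }
  FOLLOW(A') = { $, ')', '*' }

For F':
  PREDICT(F' → '*' A F') = { '*' }
  PREDICT(F' → ε) = { $, ')' }
For A':
  PREDICT(A' → :: P A') = { '::' }
  PREDICT(A' → ε) = { $, ')', '*' }
For P:
  PREDICT(P → a) = { 'a' }
  PREDICT(P → x) = { 'x' }
  PREDICT(P → '(' F ')') = { '(' }
F, A have a single production, so nothing to check there.

All predict sets are disjoint. The grammar IS LL(1).

Answer: Yes, the grammar is LL(1).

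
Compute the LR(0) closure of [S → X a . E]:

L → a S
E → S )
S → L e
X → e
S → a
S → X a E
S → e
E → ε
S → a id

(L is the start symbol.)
To compute CLOSURE, for each item [A → α.Bβ] where B is a non-terminal, add [B → .γ] for all productions B → γ; repeat for the newly added items until nothing changes.

Start with: [S → X a . E]
  [S → X a . E] has the dot before E: add [E → . S )], [E → .]
  [E → . S )] has the dot before S: add [S → . L e], [S → . a], [S → . X a E], [S → . e], [S → . a id]
  [S → . L e] has the dot before L: add [L → . a S]
  [S → . X a E] has the dot before X: add [X → . e]
No further items can be added.

CLOSURE = { [E → . S )], [E → .], [L → . a S], [S → . L e], [S → . X a E], [S → . a id], [S → . a], [S → . e], [S → X a . E], [X → . e] }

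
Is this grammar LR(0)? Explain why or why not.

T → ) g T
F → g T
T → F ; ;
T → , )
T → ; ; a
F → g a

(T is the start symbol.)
A grammar is LR(0) if no state in the canonical LR(0) collection has:
  - both a shift item (dot before a terminal) and a complete item (shift-reduce conflict), or
  - two or more complete items (reduce-reduce conflict; the accept item [T' → T .] counts as a complete item here).

Augment with T' → T and build the canonical LR(0) collection (I0 = CLOSURE({[T' → . T]}), then GOTO on every symbol after a dot until no new states appear). It has 16 states:
  I0: { [F → . g T], [F → . g a], [T → . ) g T], [T → . , )], [T → . ; ; a], [T → . F ; ;], [T' → . T] }  — shift
  I1: { [T → ) . g T] }  — shift
  I2: { [T → , . )] }  — shift
  I3: { [T → ; . ; a] }  — shift
  I4: { [T → F . ; ;] }  — shift
  I5: { [T' → T .] }  — accept
  I6: { [F → . g T], [F → . g a], [F → g . T], [F → g . a], [T → . ) g T], [T → . , )], [T → . ; ; a], [T → . F ; ;] }  — shift
  I7: { [F → g T .] }  — reduce
  I8: { [F → g a .] }  — reduce
  I9: { [T → F ; . ;] }  — shift
  I10: { [T → F ; ; .] }  — reduce
  I11: { [T → ; ; . a] }  — shift
  I12: { [T → ; ; a .] }  — reduce
  I13: { [T → , ) .] }  — reduce
  I14: { [F → . g T], [F → . g a], [T → ) g . T], [T → . ) g T], [T → . , )], [T → . ; ; a], [T → . F ; ;] }  — shift
  I15: { [T → ) g T .] }  — reduce

Every state is either a pure shift/goto state or contains exactly one complete item and nothing to shift — no conflicts. The grammar is LR(0).

Answer: Yes, the grammar is LR(0)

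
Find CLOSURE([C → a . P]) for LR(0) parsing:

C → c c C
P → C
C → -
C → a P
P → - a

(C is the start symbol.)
Start with: [C → a . P]
  [C → a . P] has the dot before P: add [P → . C], [P → . - a]
  [P → . C] has the dot before C: add [C → . c c C], [C → . -], [C → . a P]
No further items can be added.

CLOSURE = { [C → . -], [C → . a P], [C → . c c C], [C → a . P], [P → . - a], [P → . C] }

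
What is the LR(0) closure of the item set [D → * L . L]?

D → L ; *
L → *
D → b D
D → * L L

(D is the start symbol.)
{ [D → * L . L], [L → . *] }

Start with: [D → * L . L]
  [D → * L . L] has the dot before L: add [L → . *]
No further items can be added.

CLOSURE = { [D → * L . L], [L → . *] }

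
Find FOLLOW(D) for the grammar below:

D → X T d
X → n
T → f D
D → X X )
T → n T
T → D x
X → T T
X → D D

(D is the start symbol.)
D is the start symbol, so $ ∈ FOLLOW(D).
In T → f D: D is at the end, add FOLLOW(T)
In T → D x: D is followed by x, add FIRST(x) \ {ε} = { 'x' }
In X → D D: D is followed by D, add FIRST(D) \ {ε} = { 'f', 'n' }
In X → D D: D is at the end, add FOLLOW(X)

The FOLLOW sets referred to above (computed the same way, to a fixed point):
  FOLLOW(T) = { ')', 'd', 'f', 'n' }
  FOLLOW(X) = { ')', 'f', 'n' }

Taking the union: FOLLOW(D) = { $, ')', 'd', 'f', 'n', 'x' }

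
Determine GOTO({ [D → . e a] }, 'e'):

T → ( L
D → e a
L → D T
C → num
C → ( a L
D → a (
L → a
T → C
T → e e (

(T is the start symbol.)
{ [D → e . a] }

GOTO(I, 'e') = CLOSURE({ [A → αX.β] : [A → α.Xβ] ∈ I, X = 'e' })

Items with dot before 'e', with the dot advanced:
  [D → . e a] → [D → e . a]
Closure adds nothing (no advanced item has the dot before a non-terminal).

GOTO = { [D → e . a] }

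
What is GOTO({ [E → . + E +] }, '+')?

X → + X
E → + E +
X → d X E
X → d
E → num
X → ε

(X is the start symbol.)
GOTO(I, '+') = CLOSURE({ [A → αX.β] : [A → α.Xβ] ∈ I, X = '+' })

Items with dot before '+', with the dot advanced:
  [E → . + E +] → [E → + . E +]
Closure of the advanced items:
  [E → + . E +] has the dot before E: add [E → . + E +], [E → . num]

GOTO = { [E → + . E +], [E → . + E +], [E → . num] }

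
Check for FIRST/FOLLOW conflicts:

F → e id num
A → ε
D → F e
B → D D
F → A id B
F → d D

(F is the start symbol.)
No FIRST/FOLLOW conflicts.

A FIRST/FOLLOW conflict occurs when a non-terminal N has a nullable alternative N → β (β ⇒* ε) and another alternative N → α with FIRST(α) ∩ FOLLOW(N) ≠ ∅: on such a lookahead the parser cannot decide between expanding α and letting N vanish via β.

Nullable non-terminals: A.
A has a nullable alternative but only one production, so nothing to check.

B, D, F have no nullable alternative, so no FIRST/FOLLOW check is needed there.

No FIRST/FOLLOW conflicts found.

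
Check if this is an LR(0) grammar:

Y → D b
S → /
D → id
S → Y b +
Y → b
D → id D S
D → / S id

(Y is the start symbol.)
A grammar is LR(0) if no state in the canonical LR(0) collection has:
  - both a shift item (dot before a terminal) and a complete item (shift-reduce conflict), or
  - two or more complete items (reduce-reduce conflict; the accept item [Y' → Y .] counts as a complete item here).

Augment with Y' → Y and build the canonical LR(0) collection (I0 = CLOSURE({[Y' → . Y]}), then GOTO on every symbol after a dot until no new states appear). It has 15 states:
  I0: { [D → . / S id], [D → . id D S], [D → . id], [Y → . D b], [Y → . b], [Y' → . Y] }  — shift
  I1: { [D → . / S id], [D → . id D S], [D → . id], [D → / . S id], [S → . /], [S → . Y b +], [Y → . D b], [Y → . b] }  — shift
  I2: { [Y → D . b] }  — shift
  I3: { [Y' → Y .] }  — accept
  I4: { [Y → b .] }  — reduce
  I5: { [D → . / S id], [D → . id D S], [D → . id], [D → id . D S], [D → id .] }  — shift, reduce
  I6: { [D → . / S id], [D → . id D S], [D → . id], [D → id D . S], [S → . /], [S → . Y b +], [Y → . D b], [Y → . b] }  — shift
  I7: { [D → . / S id], [D → . id D S], [D → . id], [D → / . S id], [S → . /], [S → . Y b +], [S → / .], [Y → . D b], [Y → . b] }  — shift, reduce
  I8: { [D → id D S .] }  — reduce
  I9: { [S → Y . b +] }  — shift
  I10: { [S → Y b . +] }  — shift
  I11: { [S → Y b + .] }  — reduce
  I12: { [D → / S . id] }  — shift
  I13: { [D → / S id .] }  — reduce
  I14: { [Y → D b .] }  — reduce

Conflict in state I5:
  Shift-reduce conflict between [D → id .] and [D → . / S id]
So the grammar is NOT LR(0).

Answer: No. Shift-reduce conflict between [D → id .] and [D → . / S id]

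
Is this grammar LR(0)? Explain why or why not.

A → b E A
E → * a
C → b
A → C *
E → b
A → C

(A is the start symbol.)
No. Shift-reduce conflict between [A → C .] and [A → C . *]

A grammar is LR(0) if no state in the canonical LR(0) collection has:
  - both a shift item (dot before a terminal) and a complete item (shift-reduce conflict), or
  - two or more complete items (reduce-reduce conflict; the accept item [A' → A .] counts as a complete item here).

Augment with A' → A and build the canonical LR(0) collection (I0 = CLOSURE({[A' → . A]}), then GOTO on every symbol after a dot until no new states appear). It has 10 states:
  I0: { [A → . C *], [A → . C], [A → . b E A], [A' → . A], [C → . b] }  — shift
  I1: { [A' → A .] }  — accept
  I2: { [A → C . *], [A → C .] }  — shift, reduce
  I3: { [A → b . E A], [C → b .], [E → . * a], [E → . b] }  — shift, reduce
  I4: { [E → * . a] }  — shift
  I5: { [A → . C *], [A → . C], [A → . b E A], [A → b E . A], [C → . b] }  — shift
  I6: { [E → b .] }  — reduce
  I7: { [A → b E A .] }  — reduce
  I8: { [E → * a .] }  — reduce
  I9: { [A → C * .] }  — reduce

Conflict in state I2:
  Shift-reduce conflict between [A → C .] and [A → C . *]
So the grammar is NOT LR(0).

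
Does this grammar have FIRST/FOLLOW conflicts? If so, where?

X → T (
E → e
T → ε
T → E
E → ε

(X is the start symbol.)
No FIRST/FOLLOW conflicts.

Nullable non-terminals: E, T.
FIRST sets used below: FIRST(E) = { 'e', ε }

E: nullable alternative(s) E → ε; FOLLOW(E) = { '(' }
  E → e: FIRST \ {ε} = { 'e' } — disjoint from FOLLOW(E)
  E → ε: FIRST \ {ε} = { } — this is the only nullable alternative, skip

T: nullable alternative(s) T → ε, T → E; FOLLOW(T) = { '(' }
  T → ε: FIRST \ {ε} = { } — disjoint from FOLLOW(T)
  T → E: FIRST \ {ε} = { 'e' } — disjoint from FOLLOW(T)

X has no nullable alternative, so no FIRST/FOLLOW check is needed there.

No FIRST/FOLLOW conflicts found.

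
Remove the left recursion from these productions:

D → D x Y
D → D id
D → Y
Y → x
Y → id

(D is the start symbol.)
D → Y D'
D' → x Y D'
D' → id D'
D' → ε
Y → x
Y → id

D is directly left-recursive. The standard transformation for
  A → A α₁ | ... | A α_m | β₁ | ... | β_n
is
  A  → β₁ A' | ... | β_n A'
  A' → α₁ A' | ... | α_m A' | ε

D → Y becomes D → Y D'
D → D x Y becomes D' → x Y D'
D → D id becomes D' → id D'
Add D' → ε

Productions for other non-terminals are unchanged:
  Y → x
  Y → id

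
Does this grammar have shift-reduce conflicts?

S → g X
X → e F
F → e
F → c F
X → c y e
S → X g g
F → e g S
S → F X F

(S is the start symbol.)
A shift-reduce conflict occurs when an LR(0) state has both:
  - a complete (reduce) item [A → α .] (dot at the end), and
  - a shift item [B → β . c γ] (dot before a terminal).

Augment with S' → S and build the canonical LR(0) collection (I0 = CLOSURE({[S' → . S]}), then GOTO on every symbol after a dot until no new states appear). It has 22 states:
  I0: { [F → . c F], [F → . e g S], [F → . e], [S → . F X F], [S → . X g g], [S → . g X], [S' → . S], [X → . c y e], [X → . e F] }  — shift
  I1: { [S → F . X F], [X → . c y e], [X → . e F] }  — shift
  I2: { [S' → S .] }  — accept
  I3: { [S → X . g g] }  — shift
  I4: { [F → . c F], [F → . e g S], [F → . e], [F → c . F], [X → c . y e] }  — shift
  I5: { [F → . c F], [F → . e g S], [F → . e], [F → e . g S], [F → e .], [X → e . F] }  — shift, reduce
  I6: { [S → g . X], [X → . c y e], [X → . e F] }  — shift
  I7: { [S → g X .] }  — reduce
  I8: { [X → c . y e] }  — shift
  I9: { [F → . c F], [F → . e g S], [F → . e], [X → e . F] }  — shift
  I10: { [X → e F .] }  — reduce
  I11: { [F → . c F], [F → . e g S], [F → . e], [F → c . F] }  — shift
  I12: { [F → e . g S], [F → e .] }  — shift, reduce
  I13: { [F → . c F], [F → . e g S], [F → . e], [F → e g . S], [S → . F X F], [S → . X g g], [S → . g X], [X → . c y e], [X → . e F] }  — shift
  I14: { [F → e g S .] }  — reduce
  I15: { [F → c F .] }  — reduce
  I16: { [X → c y . e] }  — shift
  I17: { [X → c y e .] }  — reduce
  I18: { [S → X g . g] }  — shift
  I19: { [S → X g g .] }  — reduce
  I20: { [F → . c F], [F → . e g S], [F → . e], [S → F X . F] }  — shift
  I21: { [S → F X F .] }  — reduce

I5 contains reduce item [F → e .] and shift items [F → . c F], [F → . e], [F → . e g S], [F → e . g S] — shift-reduce conflict.
I12 contains reduce item [F → e .] and shift item [F → e . g S] — shift-reduce conflict.

Answer: Yes — I5: [F → e .] vs [F → . c F]; I12: [F → e .] vs [F → e . g S]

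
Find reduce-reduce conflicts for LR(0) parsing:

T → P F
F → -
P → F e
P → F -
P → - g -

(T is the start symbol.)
No reduce-reduce conflicts

Augment with T' → T and build the canonical LR(0) collection (I0 = CLOSURE({[T' → . T]}), then GOTO on every symbol after a dot until no new states appear). It has 11 states:
  I0: { [F → . -], [P → . - g -], [P → . F -], [P → . F e], [T → . P F], [T' → . T] }  — shift
  I1: { [F → - .], [P → - . g -] }  — shift, reduce
  I2: { [P → F . -], [P → F . e] }  — shift
  I3: { [F → . -], [T → P . F] }  — shift
  I4: { [T' → T .] }  — accept
  I5: { [F → - .] }  — reduce
  I6: { [T → P F .] }  — reduce
  I7: { [P → F - .] }  — reduce
  I8: { [P → F e .] }  — reduce
  I9: { [P → - g . -] }  — shift
  I10: { [P → - g - .] }  — reduce

No state contains more than one complete item.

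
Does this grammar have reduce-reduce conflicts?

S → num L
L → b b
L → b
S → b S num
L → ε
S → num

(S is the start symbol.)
Augment with S' → S and build the canonical LR(0) collection (I0 = CLOSURE({[S' → . S]}), then GOTO on every symbol after a dot until no new states appear). It has 9 states:
  I0: { [S → . b S num], [S → . num L], [S → . num], [S' → . S] }  — shift
  I1: { [S' → S .] }  — accept
  I2: { [S → . b S num], [S → . num L], [S → . num], [S → b . S num] }  — shift
  I3: { [L → . b b], [L → . b], [L → .], [S → num . L], [S → num .] }  — shift, 2 reduces
  I4: { [S → num L .] }  — reduce
  I5: { [L → b . b], [L → b .] }  — shift, reduce
  I6: { [L → b b .] }  — reduce
  I7: { [S → b S . num] }  — shift
  I8: { [S → b S num .] }  — reduce

I3 contains complete items [L → .], [S → num .] — reduce-reduce conflict.

Answer: Yes — I3: [L → .] vs [S → num .]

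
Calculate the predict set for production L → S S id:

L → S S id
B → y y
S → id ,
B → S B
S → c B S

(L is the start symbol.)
{ 'c', 'id' }

PREDICT(L → S S id) = (FIRST(RHS) \ {ε}) ∪ (FOLLOW(L) if ε ∈ FIRST(RHS), i.e. RHS ⇒* ε)
FIRST(S) = { 'c', 'id' }
FIRST(S S id) = { 'c', 'id' }
ε ∉ FIRST(S S id), so FOLLOW(L) is not added.
PREDICT(L → S S id) = { 'c', 'id' }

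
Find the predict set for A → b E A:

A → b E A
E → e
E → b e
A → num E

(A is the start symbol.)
PREDICT(A → b E A) = (FIRST(RHS) \ {ε}) ∪ (FOLLOW(A) if ε ∈ FIRST(RHS), i.e. RHS ⇒* ε)
FIRST(b E A) = { 'b' }
ε ∉ FIRST(b E A), so FOLLOW(A) is not added.
PREDICT(A → b E A) = { 'b' }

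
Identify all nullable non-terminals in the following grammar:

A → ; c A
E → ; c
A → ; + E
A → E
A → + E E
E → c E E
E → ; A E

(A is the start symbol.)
A non-terminal is nullable if it can derive ε (the empty string): either it has an ε-production, or it has a production whose right-hand side consists entirely of nullable non-terminals.

There are no ε-productions, so no non-terminal can derive ε.
No non-terminals are nullable.

Answer: None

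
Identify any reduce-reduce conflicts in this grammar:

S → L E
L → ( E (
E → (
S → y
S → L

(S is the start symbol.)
No reduce-reduce conflicts

Augment with S' → S and build the canonical LR(0) collection (I0 = CLOSURE({[S' → . S]}), then GOTO on every symbol after a dot until no new states appear). It has 9 states:
  I0: { [L → . ( E (], [S → . L E], [S → . L], [S → . y], [S' → . S] }  — shift
  I1: { [E → . (], [L → ( . E (] }  — shift
  I2: { [E → . (], [S → L . E], [S → L .] }  — shift, reduce
  I3: { [S' → S .] }  — accept
  I4: { [S → y .] }  — reduce
  I5: { [E → ( .] }  — reduce
  I6: { [S → L E .] }  — reduce
  I7: { [L → ( E . (] }  — shift
  I8: { [L → ( E ( .] }  — reduce

No state contains more than one complete item.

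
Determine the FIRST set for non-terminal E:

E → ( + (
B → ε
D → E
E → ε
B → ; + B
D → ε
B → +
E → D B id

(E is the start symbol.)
To compute FIRST(E), examine every production with E on the left-hand side, reading each right-hand side left to right until a non-nullable symbol is reached.

FIRST sets of the other non-terminals involved (by the same procedure, iterated to a fixed point):
  FIRST(D) = { '(', '+', ';', 'id', ε }
  FIRST(B) = { '+', ';', ε }

From E → ( + (:
  - '(' is a terminal: add '(' and stop
From E → ε:
  - ε-production, so ε ∈ FIRST(E)
From E → D B id:
  - D is a non-terminal: add FIRST(D) \ {ε} = { '(', '+', ';', 'id' }
    D is nullable, so continue to the next symbol
  - B is a non-terminal: add FIRST(B) \ {ε} = { '+', ';' }
    B is nullable, so continue to the next symbol
  - id is a terminal: add 'id' and stop

Collecting: FIRST(E) = { '(', '+', ';', 'id', ε }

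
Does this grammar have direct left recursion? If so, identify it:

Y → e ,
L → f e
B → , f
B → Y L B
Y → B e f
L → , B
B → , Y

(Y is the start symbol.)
No direct left recursion

Direct left recursion occurs when N → N α for some non-terminal N (the right-hand side begins with the left-hand side itself).

Y → e ,: starts with e
L → f e: starts with f
B → , f: starts with ','
B → Y L B: starts with Y
Y → B e f: starts with B
L → , B: starts with ','
B → , Y: starts with ','

No direct left recursion found.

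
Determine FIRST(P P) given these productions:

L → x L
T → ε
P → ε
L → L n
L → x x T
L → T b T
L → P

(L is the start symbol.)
{ ε }

FIRST sets of the non-terminals involved (from the grammar, by fixed-point iteration):
  FIRST(P) = { ε }

To compute FIRST(P P), process the symbols left to right:
Symbol P is a non-terminal. Add FIRST(P) \ {ε} = { }
P is nullable (ε ∈ FIRST(P)), continue to the next symbol.
Symbol P is a non-terminal. Add FIRST(P) \ {ε} = { }
P is nullable (ε ∈ FIRST(P)), continue to the next symbol.
All symbols are nullable, so ε is in the result.
FIRST(P P) = { ε }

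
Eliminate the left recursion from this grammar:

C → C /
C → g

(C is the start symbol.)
C → g C'
C' → / C'
C' → ε

C is directly left-recursive. The standard transformation for
  A → A α₁ | ... | A α_m | β₁ | ... | β_n
is
  A  → β₁ A' | ... | β_n A'
  A' → α₁ A' | ... | α_m A' | ε

C → g becomes C → g C'
C → C / becomes C' → / C'
Add C' → ε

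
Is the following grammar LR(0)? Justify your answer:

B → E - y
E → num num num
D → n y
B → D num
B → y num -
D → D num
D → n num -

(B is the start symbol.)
Augment with B' → B and build the canonical LR(0) collection (I0 = CLOSURE({[B' → . B]}), then GOTO on every symbol after a dot until no new states appear). It has 17 states:
  I0: { [B → . D num], [B → . E - y], [B → . y num -], [B' → . B], [D → . D num], [D → . n num -], [D → . n y], [E → . num num num] }  — shift
  I1: { [B' → B .] }  — accept
  I2: { [B → D . num], [D → D . num] }  — shift
  I3: { [B → E . - y] }  — shift
  I4: { [D → n . num -], [D → n . y] }  — shift
  I5: { [E → num . num num] }  — shift
  I6: { [B → y . num -] }  — shift
  I7: { [B → y num . -] }  — shift
  I8: { [B → y num - .] }  — reduce
  I9: { [E → num num . num] }  — shift
  I10: { [E → num num num .] }  — reduce
  I11: { [D → n num . -] }  — shift
  I12: { [D → n y .] }  — reduce
  I13: { [D → n num - .] }  — reduce
  I14: { [B → E - . y] }  — shift
  I15: { [B → E - y .] }  — reduce
  I16: { [B → D num .], [D → D num .] }  — 2 reduces

Conflict in state I16:
  Reduce-reduce conflict: [B → D num .] and [D → D num .]
So the grammar is NOT LR(0).

Answer: No. Reduce-reduce conflict: [B → D num .] and [D → D num .]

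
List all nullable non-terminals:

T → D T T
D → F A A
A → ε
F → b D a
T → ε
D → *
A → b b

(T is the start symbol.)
{ 'A', 'T' }

ε-productions: A → ε, T → ε
So A, T are immediately nullable.
No further non-terminal can be added: every production for the remaining non-terminals contains a terminal or a non-nullable non-terminal.
Nullable = { 'A', 'T' }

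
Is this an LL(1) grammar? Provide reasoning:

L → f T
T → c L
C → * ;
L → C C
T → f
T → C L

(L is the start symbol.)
Relevant sets:
  FIRST(C) = { '*' }

For L:
  PREDICT(L → f T) = { 'f' }
  PREDICT(L → C C) = { '*' }
For T:
  PREDICT(T → c L) = { 'c' }
  PREDICT(T → f) = { 'f' }
  PREDICT(T → C L) = { '*' }
C has a single production, so nothing to check there.

All predict sets are disjoint. The grammar IS LL(1).

Answer: Yes, the grammar is LL(1).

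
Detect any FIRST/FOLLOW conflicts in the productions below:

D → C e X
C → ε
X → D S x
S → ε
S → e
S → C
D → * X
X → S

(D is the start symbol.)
Yes. X → D S x with FOLLOW(X) on { 'e' }; S → e with FOLLOW(S) on { 'e' }

A FIRST/FOLLOW conflict occurs when a non-terminal N has a nullable alternative N → β (β ⇒* ε) and another alternative N → α with FIRST(α) ∩ FOLLOW(N) ≠ ∅: on such a lookahead the parser cannot decide between expanding α and letting N vanish via β.

Nullable non-terminals: C, S, X.
FIRST sets used below: FIRST(C) = { ε }, FIRST(D) = { '*', 'e' }, FIRST(S) = { 'e', ε }
C has a nullable alternative but only one production, so nothing to check.

S: nullable alternative(s) S → ε, S → C; FOLLOW(S) = { $, 'e', 'x' }
  S → ε: FIRST \ {ε} = { } — disjoint from FOLLOW(S)
  S → e: FIRST \ {ε} = { 'e' } — overlaps FOLLOW(S) on { 'e' }: CONFLICT
  S → C: FIRST \ {ε} = { } — disjoint from FOLLOW(S)

X: nullable alternative(s) X → S; FOLLOW(X) = { $, 'e', 'x' }
  X → D S x: FIRST \ {ε} = { '*', 'e' } — overlaps FOLLOW(X) on { 'e' }: CONFLICT
  X → S: FIRST \ {ε} = { 'e' } — this is the only nullable alternative, skip

D has no nullable alternative, so no FIRST/FOLLOW check is needed there.

So the grammar has 2 FIRST/FOLLOW conflicts (marked CONFLICT above).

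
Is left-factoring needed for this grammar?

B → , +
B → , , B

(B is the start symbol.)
Left-factoring is needed when two productions for the same non-terminal
share a common prefix on the right-hand side.

Productions for B:
  B → , +
  B → , , B

Found common prefix ',' in productions for B

Answer: Yes, B has productions with common prefix ','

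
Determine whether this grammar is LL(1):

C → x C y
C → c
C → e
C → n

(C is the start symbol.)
A grammar is LL(1) if for each non-terminal N with multiple productions, the predict sets of those productions are pairwise disjoint, where PREDICT(N → α) = (FIRST(α) \ {ε}) ∪ (FOLLOW(N) if α ⇒* ε).

For C:
  PREDICT(C → x C y) = { 'x' }
  PREDICT(C → c) = { 'c' }
  PREDICT(C → e) = { 'e' }
  PREDICT(C → n) = { 'n' }

All predict sets are disjoint. The grammar IS LL(1).

Answer: Yes, the grammar is LL(1).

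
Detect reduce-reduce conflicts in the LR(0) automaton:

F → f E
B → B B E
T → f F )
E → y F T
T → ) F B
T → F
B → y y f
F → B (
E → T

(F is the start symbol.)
A reduce-reduce conflict occurs when an LR(0) state has two complete items [A → α .] and [B → β .] — both call for a reduction, and with no lookahead the parser cannot choose between them.

Augment with F' → F and build the canonical LR(0) collection (I0 = CLOSURE({[F' → . F]}), then GOTO on every symbol after a dot until no new states appear). It has 24 states:
  I0: { [B → . B B E], [B → . y y f], [F → . B (], [F → . f E], [F' → . F] }  — shift
  I1: { [B → . B B E], [B → . y y f], [B → B . B E], [F → B . (] }  — shift
  I2: { [F' → F .] }  — accept
  I3: { [B → . B B E], [B → . y y f], [E → . T], [E → . y F T], [F → . B (], [F → . f E], [F → f . E], [T → . ) F B], [T → . F], [T → . f F )] }  — shift
  I4: { [B → y . y f] }  — shift
  I5: { [B → y y . f] }  — shift
  I6: { [B → y y f .] }  — reduce
  I7: { [B → . B B E], [B → . y y f], [F → . B (], [F → . f E], [T → ) . F B] }  — shift
  I8: { [F → f E .] }  — reduce
  I9: { [T → F .] }  — reduce
  I10: { [E → T .] }  — reduce
  I11: { [B → . B B E], [B → . y y f], [E → . T], [E → . y F T], [F → . B (], [F → . f E], [F → f . E], [T → . ) F B], [T → . F], [T → . f F )], [T → f . F )] }  — shift
  I12: { [B → . B B E], [B → . y y f], [B → y . y f], [E → y . F T], [F → . B (], [F → . f E] }  — shift
  I13: { [B → . B B E], [B → . y y f], [E → y F . T], [F → . B (], [F → . f E], [T → . ) F B], [T → . F], [T → . f F )] }  — shift
  I14: { [B → y . y f], [B → y y . f] }  — shift
  I15: { [E → y F T .] }  — reduce
  I16: { [T → F .], [T → f F . )] }  — shift, reduce
  I17: { [T → f F ) .] }  — reduce
  I18: { [B → . B B E], [B → . y y f], [T → ) F . B] }  — shift
  I19: { [B → . B B E], [B → . y y f], [B → B . B E], [T → ) F B .] }  — shift, reduce
  I20: { [B → . B B E], [B → . y y f], [B → B . B E], [B → B B . E], [E → . T], [E → . y F T], [F → . B (], [F → . f E], [T → . ) F B], [T → . F], [T → . f F )] }  — shift
  I21: { [B → . B B E], [B → . y y f], [B → B . B E], [B → B B . E], [E → . T], [E → . y F T], [F → . B (], [F → . f E], [F → B . (], [T → . ) F B], [T → . F], [T → . f F )] }  — shift
  I22: { [B → B B E .] }  — reduce
  I23: { [F → B ( .] }  — reduce

No state contains more than one complete item.

Answer: No reduce-reduce conflicts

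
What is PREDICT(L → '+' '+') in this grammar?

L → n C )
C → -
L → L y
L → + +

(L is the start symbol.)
{ '+' }

PREDICT(L → '+' '+') = (FIRST(RHS) \ {ε}) ∪ (FOLLOW(L) if ε ∈ FIRST(RHS), i.e. RHS ⇒* ε)
FIRST('+' '+') = { '+' }
ε ∉ FIRST('+' '+'), so FOLLOW(L) is not added.
PREDICT(L → '+' '+') = { '+' }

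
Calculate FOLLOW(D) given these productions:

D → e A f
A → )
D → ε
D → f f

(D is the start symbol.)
D is the start symbol, so $ ∈ FOLLOW(D).
D does not occur on any right-hand side.

Taking the union: FOLLOW(D) = { $ }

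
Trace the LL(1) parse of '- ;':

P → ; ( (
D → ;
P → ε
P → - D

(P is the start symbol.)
Stack is shown with the top on the left.

Stack  Input  Action
--------------------
P $    - ; $  output P → - D
- D $  - ; $  match '-'
D $    ; $    output D → ;
; $    ; $    match ';'
$      $      accept

The string is accepted.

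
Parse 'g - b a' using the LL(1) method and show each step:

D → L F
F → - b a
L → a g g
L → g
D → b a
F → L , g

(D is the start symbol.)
Stack is shown with the top on the left.

Stack    Input      Action
--------------------------
D $      g - b a $  output D → L F
L F $    g - b a $  output L → g
g F $    g - b a $  match 'g'
F $      - b a $    output F → - b a
- b a $  - b a $    match '-'
b a $    b a $      match 'b'
a $      a $        match 'a'
$        $          accept

The string is accepted.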